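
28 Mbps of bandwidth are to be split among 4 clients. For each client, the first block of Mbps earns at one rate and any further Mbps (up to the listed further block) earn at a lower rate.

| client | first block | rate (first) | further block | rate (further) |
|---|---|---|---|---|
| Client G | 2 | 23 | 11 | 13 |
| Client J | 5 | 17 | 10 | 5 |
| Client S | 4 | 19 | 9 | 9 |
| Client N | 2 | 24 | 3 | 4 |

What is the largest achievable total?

434

Treat each block as its own option and order by rate: Client N/tier1 24 > Client G/tier1 23 > Client S/tier1 19 > Client J/tier1 17 > Client G/tier2 13 > Client S/tier2 9 > Client J/tier2 5 > Client N/tier2 4.
Client N tier1 at 24: fill all 2 — 26 left.
Client G tier1 at 23: fill all 2 — 24 left.
Fill Client S tier1 block (4 at 19) — 20 left.
Fill Client J tier1 block (5 at 17) — 15 left.
Client G/tier2 (13): +11 — 4 left.
Client S/tier2: +4 of 9 at 9; pool empty.
Total = 24×2 + 23×2 + 19×4 + 17×5 + 13×11 + 9×4 = 434.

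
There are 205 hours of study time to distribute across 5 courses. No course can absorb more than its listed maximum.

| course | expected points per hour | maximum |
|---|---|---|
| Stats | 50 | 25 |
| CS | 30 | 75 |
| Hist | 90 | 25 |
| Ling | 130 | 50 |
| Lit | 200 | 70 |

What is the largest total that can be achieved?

25050

Order the courses by expected points per hour: Lit 200 > Ling 130 > Hist 90 > Stats 50 > CS 30.
Lit takes 70 to reach its cap of 70 ; 135 left.
Give Ling 50 to hit its cap of 50 ; 85 left.
Give Hist 25 to hit its cap of 25 ; 60 left.
Stats takes 25 to reach its cap of 25 ; 35 left.
CS has room for 75 but only 35 remain, so it gets 35.
Total = 50×25 + 30×35 + 90×25 + 130×50 + 200×70 = 25050.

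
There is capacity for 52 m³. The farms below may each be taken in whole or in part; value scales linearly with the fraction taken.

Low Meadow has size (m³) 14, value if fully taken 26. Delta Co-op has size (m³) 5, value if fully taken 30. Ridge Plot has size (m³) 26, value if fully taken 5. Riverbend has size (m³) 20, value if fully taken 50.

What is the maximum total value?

108.5

Sort by value density: Delta Co-op 30/5≈6, Riverbend 50/20≈2.5, Low Meadow 26/14≈1.86, Ridge Plot 5/26≈0.192.
Delta Co-op: take in full, 5 m³ for value 30 — 47 left.
Riverbend: take in full, 20 m³ for value 50 — 27 left.
Take all of Low Meadow (14 m³, value 26) — 13 m³ left.
Only 13 m³ remain; take 13/26 of Ridge Plot for value 5×13/26 = 2.5.
Total value = 108.5.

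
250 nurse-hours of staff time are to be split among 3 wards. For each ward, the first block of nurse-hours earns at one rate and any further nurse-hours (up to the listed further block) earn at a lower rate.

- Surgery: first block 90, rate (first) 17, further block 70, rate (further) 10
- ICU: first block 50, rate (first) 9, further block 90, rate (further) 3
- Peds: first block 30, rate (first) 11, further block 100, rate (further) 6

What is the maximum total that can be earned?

Treat each block as its own option and order by rate: Surgery/tier1 17 > Peds/tier1 11 > Surgery/tier2 10 > ICU/tier1 9 > Peds/tier2 6 > ICU/tier2 3.
Surgery/tier1 (17): +90 → 160 left.
Fill Peds tier1 block (30 at 11) → 130 left.
Surgery tier2 at 10: fill all 70 → 60 left.
ICU/tier1 (9): +50 → 10 left.
Peds tier2 at 6: only 10 left, fill 10.
Total = 17×90 + 11×30 + 10×70 + 9×50 + 6×10 = 3070.

3070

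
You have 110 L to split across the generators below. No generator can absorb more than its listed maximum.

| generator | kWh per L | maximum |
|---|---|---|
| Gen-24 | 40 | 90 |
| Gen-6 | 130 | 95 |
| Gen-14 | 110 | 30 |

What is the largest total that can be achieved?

14000

Order the generators by kWh per L: Gen-6 130 > Gen-14 110 > Gen-24 40.
Gen-6 takes 95 to reach its cap of 95 → 15 left.
Gen-14 has room for 30 but only 15 remain, so it gets 15.
Total = 130×95 + 110×15 = 14000.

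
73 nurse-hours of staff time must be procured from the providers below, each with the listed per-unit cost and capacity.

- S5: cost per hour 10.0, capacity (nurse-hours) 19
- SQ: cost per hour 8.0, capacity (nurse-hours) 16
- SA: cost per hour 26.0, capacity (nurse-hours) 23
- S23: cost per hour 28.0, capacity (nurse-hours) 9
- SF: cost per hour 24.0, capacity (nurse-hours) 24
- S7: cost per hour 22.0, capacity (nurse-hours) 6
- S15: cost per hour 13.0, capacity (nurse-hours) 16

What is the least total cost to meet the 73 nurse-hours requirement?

Fill from the cheapest provider first.
SQ at 8.0: take all 16 nurse-hours — 57 still needed.
S5 (10.0): use full 19 — 38 nurse-hours to go.
S15 at 13.0: take all 16 nurse-hours — 22 still needed.
Take 6 from S7 at 22.0 — need 16 more.
Take 16 from SF at 24.0 to finish.
SA, S23: unused.
Cost = 16×8.0 + 19×10.0 + 16×13.0 + 6×22.0 + 16×24.0 = 1042.

1042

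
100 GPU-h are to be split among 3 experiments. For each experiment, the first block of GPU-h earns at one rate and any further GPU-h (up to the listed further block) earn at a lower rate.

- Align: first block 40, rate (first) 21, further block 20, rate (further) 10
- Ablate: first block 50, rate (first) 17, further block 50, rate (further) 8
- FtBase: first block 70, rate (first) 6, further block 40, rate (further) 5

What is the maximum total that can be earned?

1790

Rank every tier by rate: Align/tier1 21 > Ablate/tier1 17 > Align/tier2 10 > Ablate/tier2 8 > FtBase/tier1 6 > FtBase/tier2 5.
Align/tier1 (21): +40 — 60 left.
Ablate tier1 at 17: fill all 50 — 10 left.
Align/tier2: +10 of 20 at 10; pool empty.
Total = 21×40 + 17×50 + 10×10 = 1790.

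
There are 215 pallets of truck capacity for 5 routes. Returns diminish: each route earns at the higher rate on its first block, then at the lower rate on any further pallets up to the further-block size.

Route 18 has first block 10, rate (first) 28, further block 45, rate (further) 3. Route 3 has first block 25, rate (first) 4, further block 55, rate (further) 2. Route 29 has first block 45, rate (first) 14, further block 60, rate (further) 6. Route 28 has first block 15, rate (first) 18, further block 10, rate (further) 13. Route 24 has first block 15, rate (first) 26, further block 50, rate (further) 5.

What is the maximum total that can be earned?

Rank every tier by rate: Route 18/tier1 28 > Route 24/tier1 26 > Route 28/tier1 18 > Route 29/tier1 14 > Route 28/tier2 13 > Route 29/tier2 6 > Route 24/tier2 5 > Route 3/tier1 4 > Route 18/tier2 3 > Route 3/tier2 2.
Route 18/tier1 (28): +10 → 205 left.
Route 24 tier1 at 26: fill all 15 → 190 left.
Fill Route 28 tier1 block (15 at 18) → 175 left.
Route 29 tier1 at 14: fill all 45 → 130 left.
Fill Route 28 tier2 block (10 at 13) → 120 left.
Fill Route 29 tier2 block (60 at 6) → 60 left.
Fill Route 24 tier2 block (50 at 5) → 10 left.
10 remain; put them into Route 3 tier1 at 4.
Total = 28×10 + 26×15 + 18×15 + 14×45 + 13×10 + 6×60 + 5×50 + 4×10 = 2350.

2350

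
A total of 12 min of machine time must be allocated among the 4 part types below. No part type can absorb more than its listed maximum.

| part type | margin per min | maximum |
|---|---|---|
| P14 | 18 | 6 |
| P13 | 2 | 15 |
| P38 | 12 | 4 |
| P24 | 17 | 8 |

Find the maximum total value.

210

Order the part types by margin per min: P14 18 > P24 17 > P38 12 > P13 2.
P14 takes 6 to reach its cap of 6 → 6 left.
P24 has room for 8 but only 6 remain, so it gets 6.
Total = 18×6 + 17×6 = 210.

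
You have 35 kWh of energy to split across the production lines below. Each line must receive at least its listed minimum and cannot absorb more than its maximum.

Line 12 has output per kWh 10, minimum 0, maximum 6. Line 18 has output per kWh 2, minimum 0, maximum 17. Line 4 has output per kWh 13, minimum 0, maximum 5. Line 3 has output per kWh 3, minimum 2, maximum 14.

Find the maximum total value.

Meeting every minimum uses 0+0+0+2 = 2 kWh, leaving 33.
Rank by output per kWh: Line 4 13 > Line 12 10 > Line 3 3 > Line 18 2.
Line 4: +5 to 5 (cap) ; 28 left.
Give Line 12 6 more to hit its cap of 6 ; 22 left.
Line 3: +12 to 14 (cap) ; 10 left.
Line 18 has room for 17 more but only 10 remain, so it gets 10.
Total = 10×6 + 2×10 + 13×5 + 3×14 = 187.

187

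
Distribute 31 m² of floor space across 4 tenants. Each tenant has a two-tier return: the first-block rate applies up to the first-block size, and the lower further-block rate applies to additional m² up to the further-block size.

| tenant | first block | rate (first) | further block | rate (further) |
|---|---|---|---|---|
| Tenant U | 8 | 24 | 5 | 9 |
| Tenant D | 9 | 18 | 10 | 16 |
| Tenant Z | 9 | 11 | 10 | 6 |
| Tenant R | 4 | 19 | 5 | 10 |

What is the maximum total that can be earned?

Rank every tier by rate: Tenant U/tier1 24 > Tenant R/tier1 19 > Tenant D/tier1 18 > Tenant D/tier2 16 > Tenant Z/tier1 11 > Tenant R/tier2 10 > Tenant U/tier2 9 > Tenant Z/tier2 6.
Fill Tenant U tier1 block (8 at 24) → 23 left.
Tenant R tier1 at 19: fill all 4 → 19 left.
Tenant D tier1 at 18: fill all 9 → 10 left.
Tenant D/tier2 (16): +10 → 0 left.
Total = 24×8 + 19×4 + 18×9 + 16×10 = 590.

590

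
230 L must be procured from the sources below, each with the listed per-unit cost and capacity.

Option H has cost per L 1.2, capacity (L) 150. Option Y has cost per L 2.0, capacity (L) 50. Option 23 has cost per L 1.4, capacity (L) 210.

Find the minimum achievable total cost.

Cheapest first:
Option H at 1.2: take all 150 L — 80 still needed.
Option 23 (1.4): take the remaining 80 — done.
Option Y: unused.
Cost = 150×1.2 + 80×1.4 = 292.

292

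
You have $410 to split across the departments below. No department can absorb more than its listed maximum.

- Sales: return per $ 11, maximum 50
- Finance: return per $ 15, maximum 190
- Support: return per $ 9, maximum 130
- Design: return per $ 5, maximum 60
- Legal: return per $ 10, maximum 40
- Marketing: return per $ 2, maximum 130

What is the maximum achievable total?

Highest return per $ first: Finance 15 > Sales 11 > Legal 10 > Support 9 > Design 5 > Marketing 2.
Give Finance 190 to hit its cap of 190 ; 220 left.
Sales: +50 to 50 (cap) ; 170 left.
Legal: +40 to 40 (cap) ; 130 left.
Support: +130 to 130 (cap) ; 0 left.
Total = 11×50 + 15×190 + 9×130 + 10×40 = 4970.

4970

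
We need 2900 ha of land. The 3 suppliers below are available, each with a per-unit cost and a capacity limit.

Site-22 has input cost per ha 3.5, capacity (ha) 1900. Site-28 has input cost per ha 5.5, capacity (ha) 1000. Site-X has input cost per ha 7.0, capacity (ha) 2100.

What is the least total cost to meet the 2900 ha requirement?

12150

Fill from the cheapest supplier first.
Take 1900 from Site-22 at 3.5 ; need 1000 more.
Site-28 at 5.5: take all 1000 ha ; 0 still needed.
Site-X: unused.
Cost = 1900×3.5 + 1000×5.5 = 12150.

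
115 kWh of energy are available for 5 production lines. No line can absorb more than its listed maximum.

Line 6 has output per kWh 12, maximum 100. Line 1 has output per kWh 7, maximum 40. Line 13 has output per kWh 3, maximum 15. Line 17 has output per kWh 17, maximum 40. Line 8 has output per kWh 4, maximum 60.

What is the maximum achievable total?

Highest output per kWh first: Line 17 17 > Line 6 12 > Line 1 7 > Line 8 4 > Line 13 3.
Line 17: +40 to 40 (cap) → 75 left.
Only 75 left; Line 6 takes them to reach 75.
Total = 12×75 + 17×40 = 1580.

1580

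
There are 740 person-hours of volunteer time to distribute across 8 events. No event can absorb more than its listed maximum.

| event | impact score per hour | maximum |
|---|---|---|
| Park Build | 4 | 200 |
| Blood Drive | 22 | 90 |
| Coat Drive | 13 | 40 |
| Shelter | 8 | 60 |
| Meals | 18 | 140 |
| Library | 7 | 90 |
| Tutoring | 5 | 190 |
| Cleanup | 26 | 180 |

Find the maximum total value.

Rank by impact score per hour: Cleanup 26 > Blood Drive 22 > Meals 18 > Coat Drive 13 > Shelter 8 > Library 7 > Tutoring 5 > Park Build 4.
Give Cleanup 180 to hit its cap of 180 ; 560 left.
Give Blood Drive 90 to hit its cap of 90 ; 470 left.
Meals: +140 to 140 (cap) ; 330 left.
Give Coat Drive 40 to hit its cap of 40 ; 290 left.
Give Shelter 60 to hit its cap of 60 ; 230 left.
Give Library 90 to hit its cap of 90 ; 140 left.
Only 140 left; Tutoring takes them to reach 140.
Total = 22×90 + 13×40 + 8×60 + 18×140 + 7×90 + 5×140 + 26×180 = 11510.

11510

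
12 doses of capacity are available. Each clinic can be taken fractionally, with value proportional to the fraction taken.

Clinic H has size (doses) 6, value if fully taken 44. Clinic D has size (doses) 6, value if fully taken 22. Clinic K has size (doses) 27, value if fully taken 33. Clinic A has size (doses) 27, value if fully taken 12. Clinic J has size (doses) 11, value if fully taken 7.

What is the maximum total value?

Sort by value density: Clinic H 44/6≈7.33, Clinic D 22/6≈3.67, Clinic K 33/27≈1.22, Clinic J 7/11≈0.636, Clinic A 12/27≈0.444.
Take all of Clinic H (6 doses, value 44) → 6 doses left.
All 6 doses of Clinic D fit (value 22) → 0 remain.
Total value = 66.

66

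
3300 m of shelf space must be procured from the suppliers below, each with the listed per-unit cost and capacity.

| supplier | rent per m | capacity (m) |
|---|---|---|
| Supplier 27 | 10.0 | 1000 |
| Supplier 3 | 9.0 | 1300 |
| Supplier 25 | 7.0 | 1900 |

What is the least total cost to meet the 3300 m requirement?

26000

Cheapest first:
Supplier 25 at 7.0: take all 1900 m — 1400 still needed.
Take 1300 from Supplier 3 at 9.0 — need 100 more.
Take 100 from Supplier 27 at 10.0 to finish.
Cost = 1900×7.0 + 1300×9.0 + 100×10.0 = 26000.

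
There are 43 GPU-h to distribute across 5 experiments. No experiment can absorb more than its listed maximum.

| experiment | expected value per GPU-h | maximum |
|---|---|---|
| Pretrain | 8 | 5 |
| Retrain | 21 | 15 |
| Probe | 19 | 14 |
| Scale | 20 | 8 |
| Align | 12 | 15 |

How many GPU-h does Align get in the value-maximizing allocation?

Order the experiments by expected value per GPU-h: Retrain 21 > Scale 20 > Probe 19 > Align 12 > Pretrain 8.
Retrain: +15 to 15 (cap) — 28 left.
Scale takes 8 to reach its cap of 8 — 20 left.
Probe takes 14 to reach its cap of 14 — 6 left.
Align has room for 15 but only 6 remain, so it gets 6.

6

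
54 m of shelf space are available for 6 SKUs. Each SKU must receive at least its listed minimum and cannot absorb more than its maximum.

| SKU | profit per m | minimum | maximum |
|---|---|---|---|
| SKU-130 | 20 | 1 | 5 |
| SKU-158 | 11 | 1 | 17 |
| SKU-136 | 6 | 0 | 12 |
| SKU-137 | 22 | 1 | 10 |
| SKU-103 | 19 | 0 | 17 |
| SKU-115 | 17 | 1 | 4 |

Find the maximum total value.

Meeting every minimum uses 1+1+0+1+0+1 = 4 m, leaving 50.
Highest profit per m first: SKU-137 22 > SKU-130 20 > SKU-103 19 > SKU-115 17 > SKU-158 11 > SKU-136 6.
SKU-137: +9 to 10 (cap) → 41 left.
SKU-130: +4 to 5 (cap) → 37 left.
SKU-103 takes 17 more to reach its cap of 17 → 20 left.
Give SKU-115 3 more to hit its cap of 4 → 17 left.
Give SKU-158 16 more to hit its cap of 17 → 1 left.
SKU-136 has room for 12 more but only 1 remain, so it gets 1.
Total = 20×5 + 11×17 + 6×1 + 22×10 + 19×17 + 17×4 = 904.

904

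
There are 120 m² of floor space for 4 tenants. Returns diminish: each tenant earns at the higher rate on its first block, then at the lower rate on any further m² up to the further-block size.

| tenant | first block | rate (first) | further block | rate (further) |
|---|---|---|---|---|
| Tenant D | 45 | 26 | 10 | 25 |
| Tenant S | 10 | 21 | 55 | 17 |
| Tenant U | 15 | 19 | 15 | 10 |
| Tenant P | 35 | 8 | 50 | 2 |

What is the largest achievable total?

2595

Rank every tier by rate: Tenant D/first 26 > Tenant D/second 25 > Tenant S/first 21 > Tenant U/first 19 > Tenant S/second 17 > Tenant U/second 10 > Tenant P/first 8 > Tenant P/second 2.
Fill Tenant D first block (45 at 26) → 75 left.
Tenant D second at 25: fill all 10 → 65 left.
Tenant S/first (21): +10 → 55 left.
Tenant U/first (19): +15 → 40 left.
40 remain; put them into Tenant S second at 17.
Total = 26×45 + 25×10 + 21×10 + 19×15 + 17×40 = 2595.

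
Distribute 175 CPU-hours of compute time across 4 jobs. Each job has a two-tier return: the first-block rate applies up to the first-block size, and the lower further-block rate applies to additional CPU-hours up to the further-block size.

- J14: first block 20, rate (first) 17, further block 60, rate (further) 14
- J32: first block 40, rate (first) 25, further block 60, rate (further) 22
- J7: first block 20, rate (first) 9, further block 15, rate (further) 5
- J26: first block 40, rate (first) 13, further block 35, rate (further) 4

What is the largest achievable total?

Order all 8 blocks by rate: J32/tier1 25 > J32/tier2 22 > J14/tier1 17 > J14/tier2 14 > J26/tier1 13 > J7/tier1 9 > J7/tier2 5 > J26/tier2 4.
Fill J32 tier1 block (40 at 25) → 135 left.
Fill J32 tier2 block (60 at 22) → 75 left.
J14 tier1 at 17: fill all 20 → 55 left.
J14/tier2: +55 of 60 at 14; pool empty.
Total = 25×40 + 22×60 + 17×20 + 14×55 = 3430.

3430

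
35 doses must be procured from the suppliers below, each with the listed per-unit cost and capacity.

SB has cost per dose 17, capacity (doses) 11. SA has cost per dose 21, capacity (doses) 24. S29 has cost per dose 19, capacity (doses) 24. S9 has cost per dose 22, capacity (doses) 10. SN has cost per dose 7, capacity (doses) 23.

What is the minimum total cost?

Cheapest first:
SN (7): use full 23 — 12 doses to go.
SB at 17: take all 11 doses — 1 still needed.
S29 (19): take the remaining 1 — done.
SA, S9: unused.
Cost = 23×7 + 11×17 + 1×19 = 367.

367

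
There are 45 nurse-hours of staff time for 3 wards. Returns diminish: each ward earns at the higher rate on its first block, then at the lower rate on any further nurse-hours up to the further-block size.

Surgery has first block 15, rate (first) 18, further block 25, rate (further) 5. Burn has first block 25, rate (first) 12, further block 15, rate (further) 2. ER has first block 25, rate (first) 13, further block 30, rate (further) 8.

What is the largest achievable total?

655

Rank every tier by rate: Surgery/T1 18 > ER/T1 13 > Burn/T1 12 > ER/T2 8 > Surgery/T2 5 > Burn/T2 2.
Fill Surgery T1 block (15 at 18) ; 30 left.
Fill ER T1 block (25 at 13) ; 5 left.
5 remain; put them into Burn T1 at 12.
Total = 18×15 + 13×25 + 12×5 = 655.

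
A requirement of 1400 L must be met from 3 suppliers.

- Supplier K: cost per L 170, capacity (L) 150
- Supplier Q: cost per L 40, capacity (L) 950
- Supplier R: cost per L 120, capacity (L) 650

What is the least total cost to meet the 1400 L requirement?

92000

Fill from the cheapest supplier first.
Take 950 from Supplier Q at 40 — need 450 more.
Supplier R at 120: take 450 of its 650 — requirement met.
Supplier K: unused.
Cost = 950×40 + 450×120 = 92000.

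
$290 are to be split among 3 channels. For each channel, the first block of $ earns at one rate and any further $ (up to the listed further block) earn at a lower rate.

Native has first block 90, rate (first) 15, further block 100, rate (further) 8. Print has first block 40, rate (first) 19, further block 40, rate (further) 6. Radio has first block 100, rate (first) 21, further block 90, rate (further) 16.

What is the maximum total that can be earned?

Rank every tier by rate: Radio/T1 21 > Print/T1 19 > Radio/T2 16 > Native/T1 15 > Native/T2 8 > Print/T2 6.
Fill Radio T1 block (100 at 21) — 190 left.
Print T1 at 19: fill all 40 — 150 left.
Radio T2 at 16: fill all 90 — 60 left.
Native/T1: +60 of 90 at 15; pool empty.
Total = 21×100 + 19×40 + 16×90 + 15×60 = 5200.

5200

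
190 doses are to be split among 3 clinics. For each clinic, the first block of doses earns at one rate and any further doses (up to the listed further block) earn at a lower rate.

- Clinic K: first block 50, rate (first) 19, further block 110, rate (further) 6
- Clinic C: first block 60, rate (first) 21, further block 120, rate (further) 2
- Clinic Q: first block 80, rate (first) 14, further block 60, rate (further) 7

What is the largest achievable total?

Order all 6 blocks by rate: Clinic C/T1 21 > Clinic K/T1 19 > Clinic Q/T1 14 > Clinic Q/T2 7 > Clinic K/T2 6 > Clinic C/T2 2.
Fill Clinic C T1 block (60 at 21) ; 130 left.
Fill Clinic K T1 block (50 at 19) ; 80 left.
Clinic Q/T1 (14): +80 ; 0 left.
Total = 21×60 + 19×50 + 14×80 = 3330.

3330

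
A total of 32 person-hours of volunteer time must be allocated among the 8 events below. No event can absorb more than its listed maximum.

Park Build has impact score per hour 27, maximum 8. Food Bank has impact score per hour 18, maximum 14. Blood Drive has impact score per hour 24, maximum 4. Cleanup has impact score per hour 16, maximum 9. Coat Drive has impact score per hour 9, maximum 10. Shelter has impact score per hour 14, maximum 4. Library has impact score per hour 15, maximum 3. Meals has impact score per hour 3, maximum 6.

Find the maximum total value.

Order the events by impact score per hour: Park Build 27 > Blood Drive 24 > Food Bank 18 > Cleanup 16 > Library 15 > Shelter 14 > Coat Drive 9 > Meals 3.
Park Build: +8 to 8 (cap) → 24 left.
Give Blood Drive 4 to hit its cap of 4 → 20 left.
Give Food Bank 14 to hit its cap of 14 → 6 left.
Cleanup has room for 9 but only 6 remain, so it gets 6.
Total = 27×8 + 18×14 + 24×4 + 16×6 = 660.

660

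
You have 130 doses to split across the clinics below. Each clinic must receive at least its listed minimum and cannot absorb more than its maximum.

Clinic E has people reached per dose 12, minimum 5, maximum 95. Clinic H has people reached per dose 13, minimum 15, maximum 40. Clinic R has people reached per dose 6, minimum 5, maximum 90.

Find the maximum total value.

1570

Meeting every minimum uses 5+15+5 = 25 doses, leaving 105.
Highest people reached per dose first: Clinic H 13 > Clinic E 12 > Clinic R 6.
Clinic H takes 25 more to reach its cap of 40 — 80 left.
Only 80 left; Clinic E takes them to reach 85.
Total = 12×85 + 13×40 + 6×5 = 1570.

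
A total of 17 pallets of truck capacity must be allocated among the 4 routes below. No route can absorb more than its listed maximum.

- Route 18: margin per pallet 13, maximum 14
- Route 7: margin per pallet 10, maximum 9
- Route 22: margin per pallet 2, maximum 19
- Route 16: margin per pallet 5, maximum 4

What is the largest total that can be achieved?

212

Highest margin per pallet first: Route 18 13 > Route 7 10 > Route 16 5 > Route 22 2.
Route 18: +14 to 14 (cap) ; 3 left.
Route 7: +3 (room for 9) → 3. Pool exhausted.
Total = 13×14 + 10×3 = 212.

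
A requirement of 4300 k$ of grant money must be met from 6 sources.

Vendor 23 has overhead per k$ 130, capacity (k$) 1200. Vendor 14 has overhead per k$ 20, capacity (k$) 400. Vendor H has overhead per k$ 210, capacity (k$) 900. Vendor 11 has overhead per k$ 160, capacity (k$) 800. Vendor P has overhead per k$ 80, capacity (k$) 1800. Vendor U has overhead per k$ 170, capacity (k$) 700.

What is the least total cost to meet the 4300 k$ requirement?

453000

Cheapest first:
Take 400 from Vendor 14 at 20 ; need 3900 more.
Vendor P (80): use full 1800 ; 2100 k$ to go.
Vendor 23 at 130: take all 1200 k$ ; 900 still needed.
Take 800 from Vendor 11 at 160 ; need 100 more.
Vendor U (170): take the remaining 100 ; done.
Vendor H: unused.
Cost = 400×20 + 1800×80 + 1200×130 + 800×160 + 100×170 = 453000.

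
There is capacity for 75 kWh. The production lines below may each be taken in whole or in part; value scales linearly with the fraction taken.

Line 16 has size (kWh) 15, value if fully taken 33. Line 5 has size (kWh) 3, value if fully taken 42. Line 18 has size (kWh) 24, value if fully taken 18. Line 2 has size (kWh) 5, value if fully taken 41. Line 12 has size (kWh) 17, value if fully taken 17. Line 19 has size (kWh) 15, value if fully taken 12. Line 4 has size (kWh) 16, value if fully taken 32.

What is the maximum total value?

Sort by value density: Line 5 42/3≈14, Line 2 41/5≈8.2, Line 16 33/15≈2.2, Line 4 32/16≈2, Line 12 17/17≈1, Line 19 12/15≈0.8, Line 18 18/24≈0.75.
Line 5: take in full, 3 kWh for value 42 — 72 left.
Take all of Line 2 (5 kWh, value 41) — 67 kWh left.
Take all of Line 16 (15 kWh, value 33) — 52 kWh left.
Line 4: take in full, 16 kWh for value 32 — 36 left.
Line 12: take in full, 17 kWh for value 17 — 19 left.
Line 19: take in full, 15 kWh for value 12 — 4 left.
Fill the last 4 kWh with part of Line 18: 4/24 of it earns 3.
Total value = 180.

180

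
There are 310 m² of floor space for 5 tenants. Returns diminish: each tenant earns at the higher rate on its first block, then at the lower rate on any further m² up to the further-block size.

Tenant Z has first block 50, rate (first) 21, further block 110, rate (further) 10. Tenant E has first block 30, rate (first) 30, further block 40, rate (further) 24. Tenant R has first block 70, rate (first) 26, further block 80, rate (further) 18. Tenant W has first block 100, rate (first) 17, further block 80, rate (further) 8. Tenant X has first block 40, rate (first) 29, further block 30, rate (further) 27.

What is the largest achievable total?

Treat each block as its own option and order by rate: Tenant E/tier1 30 > Tenant X/tier1 29 > Tenant X/tier2 27 > Tenant R/tier1 26 > Tenant E/tier2 24 > Tenant Z/tier1 21 > Tenant R/tier2 18 > Tenant W/tier1 17 > Tenant Z/tier2 10 > Tenant W/tier2 8.
Tenant E/tier1 (30): +30 → 280 left.
Tenant X/tier1 (29): +40 → 240 left.
Tenant X tier2 at 27: fill all 30 → 210 left.
Tenant R tier1 at 26: fill all 70 → 140 left.
Tenant E/tier2 (24): +40 → 100 left.
Fill Tenant Z tier1 block (50 at 21) → 50 left.
50 remain; put them into Tenant R tier2 at 18.
Total = 30×30 + 29×40 + 27×30 + 26×70 + 24×40 + 21×50 + 18×50 = 7600.

7600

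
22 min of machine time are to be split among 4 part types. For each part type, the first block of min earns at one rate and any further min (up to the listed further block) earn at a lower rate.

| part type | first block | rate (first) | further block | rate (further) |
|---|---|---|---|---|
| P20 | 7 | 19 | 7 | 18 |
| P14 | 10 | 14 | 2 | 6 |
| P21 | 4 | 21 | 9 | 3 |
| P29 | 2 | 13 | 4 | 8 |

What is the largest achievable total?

399

Treat each block as its own option and order by rate: P21/tier1 21 > P20/tier1 19 > P20/tier2 18 > P14/tier1 14 > P29/tier1 13 > P29/tier2 8 > P14/tier2 6 > P21/tier2 3.
Fill P21 tier1 block (4 at 21) → 18 left.
P20/tier1 (19): +7 → 11 left.
P20 tier2 at 18: fill all 7 → 4 left.
P14/tier1: +4 of 10 at 14; pool empty.
Total = 21×4 + 19×7 + 18×7 + 14×4 = 399.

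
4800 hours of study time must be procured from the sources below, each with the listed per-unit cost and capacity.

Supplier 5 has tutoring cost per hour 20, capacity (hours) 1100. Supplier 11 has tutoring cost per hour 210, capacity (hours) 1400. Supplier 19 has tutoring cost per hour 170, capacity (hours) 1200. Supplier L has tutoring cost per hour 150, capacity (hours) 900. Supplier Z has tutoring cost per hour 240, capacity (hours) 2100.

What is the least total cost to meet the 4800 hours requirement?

Use sources in increasing cost order.
Take 1100 from Supplier 5 at 20 — need 3700 more.
Supplier L (150): use full 900 — 2800 hours to go.
Take 1200 from Supplier 19 at 170 — need 1600 more.
Take 1400 from Supplier 11 at 210 — need 200 more.
Supplier Z at 240: take 200 of its 2100 — requirement met.
Cost = 1100×20 + 900×150 + 1200×170 + 1400×210 + 200×240 = 703000.

703000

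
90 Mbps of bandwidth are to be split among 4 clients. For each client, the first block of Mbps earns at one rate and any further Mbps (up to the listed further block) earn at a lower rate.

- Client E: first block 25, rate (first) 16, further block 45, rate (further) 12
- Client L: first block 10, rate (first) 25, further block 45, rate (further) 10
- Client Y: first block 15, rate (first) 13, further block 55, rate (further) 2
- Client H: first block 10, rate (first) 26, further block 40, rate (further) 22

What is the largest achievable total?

1855

Treat each block as its own option and order by rate: Client H/first 26 > Client L/first 25 > Client H/second 22 > Client E/first 16 > Client Y/first 13 > Client E/second 12 > Client L/second 10 > Client Y/second 2.
Fill Client H first block (10 at 26) ; 80 left.
Fill Client L first block (10 at 25) ; 70 left.
Fill Client H second block (40 at 22) ; 30 left.
Client E first at 16: fill all 25 ; 5 left.
Client Y first at 13: only 5 left, fill 5.
Total = 26×10 + 25×10 + 22×40 + 16×25 + 13×5 = 1855.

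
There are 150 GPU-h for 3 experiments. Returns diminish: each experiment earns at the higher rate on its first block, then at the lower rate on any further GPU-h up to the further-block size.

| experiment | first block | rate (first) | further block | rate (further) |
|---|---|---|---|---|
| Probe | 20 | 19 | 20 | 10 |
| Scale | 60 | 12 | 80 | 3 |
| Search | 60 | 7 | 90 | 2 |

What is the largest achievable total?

Treat each block as its own option and order by rate: Probe/tier1 19 > Scale/tier1 12 > Probe/tier2 10 > Search/tier1 7 > Scale/tier2 3 > Search/tier2 2.
Fill Probe tier1 block (20 at 19) ; 130 left.
Fill Scale tier1 block (60 at 12) ; 70 left.
Fill Probe tier2 block (20 at 10) ; 50 left.
Search tier1 at 7: only 50 left, fill 50.
Total = 19×20 + 12×60 + 10×20 + 7×50 = 1650.

1650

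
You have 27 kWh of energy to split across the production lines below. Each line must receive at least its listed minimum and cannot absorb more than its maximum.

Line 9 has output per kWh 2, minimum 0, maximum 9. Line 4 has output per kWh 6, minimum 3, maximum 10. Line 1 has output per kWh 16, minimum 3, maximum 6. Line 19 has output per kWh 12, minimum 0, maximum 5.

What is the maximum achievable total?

228

Meeting every minimum uses 0+3+3+0 = 6 kWh, leaving 21.
Highest output per kWh first: Line 1 16 > Line 19 12 > Line 4 6 > Line 9 2.
Line 1 takes 3 more to reach its cap of 6 → 18 left.
Give Line 19 5 more to hit its cap of 5 → 13 left.
Give Line 4 7 more to hit its cap of 10 → 6 left.
Line 9 has room for 9 more but only 6 remain, so it gets 6.
Total = 2×6 + 6×10 + 16×6 + 12×5 = 228.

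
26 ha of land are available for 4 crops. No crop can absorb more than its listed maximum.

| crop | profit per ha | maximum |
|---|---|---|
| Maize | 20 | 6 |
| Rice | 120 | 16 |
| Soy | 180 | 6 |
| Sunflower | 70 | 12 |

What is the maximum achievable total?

Highest profit per ha first: Soy 180 > Rice 120 > Sunflower 70 > Maize 20.
Soy takes 6 to reach its cap of 6 — 20 left.
Rice takes 16 to reach its cap of 16 — 4 left.
Sunflower has room for 12 but only 4 remain, so it gets 4.
Total = 120×16 + 180×6 + 70×4 = 3280.

3280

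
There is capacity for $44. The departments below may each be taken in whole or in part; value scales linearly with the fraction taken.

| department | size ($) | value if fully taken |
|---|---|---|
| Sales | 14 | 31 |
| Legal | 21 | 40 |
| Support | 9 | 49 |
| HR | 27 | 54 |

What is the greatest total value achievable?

122

Sort by value density: Support 49/9≈5.44, Sales 31/14≈2.21, HR 54/27≈2, Legal 40/21≈1.9.
Support: take in full, 9 $ for value 49 → 35 left.
Take all of Sales (14 $, value 31) → 21 $ left.
Fill the last 21 $ with part of HR: 21/27 of it earns 42.
Total value = 122.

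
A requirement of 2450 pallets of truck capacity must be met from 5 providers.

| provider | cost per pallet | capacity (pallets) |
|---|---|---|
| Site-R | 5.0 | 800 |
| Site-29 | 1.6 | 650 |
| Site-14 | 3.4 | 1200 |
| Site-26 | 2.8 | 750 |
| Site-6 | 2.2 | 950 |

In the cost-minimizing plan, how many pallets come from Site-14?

100

Fill from the cheapest provider first.
Site-29 at 1.6: take all 650 pallets ; 1800 still needed.
Take 950 from Site-6 at 2.2 ; need 850 more.
Take 750 from Site-26 at 2.8 ; need 100 more.
Site-14 at 3.4: take 100 of its 1200 ; requirement met.
Site-R: unused.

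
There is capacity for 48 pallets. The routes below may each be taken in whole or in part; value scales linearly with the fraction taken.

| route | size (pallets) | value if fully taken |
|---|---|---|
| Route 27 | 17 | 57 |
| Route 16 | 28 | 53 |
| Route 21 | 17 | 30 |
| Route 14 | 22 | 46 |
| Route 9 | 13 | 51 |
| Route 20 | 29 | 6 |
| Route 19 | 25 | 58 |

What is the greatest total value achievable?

149.76

Best value per unit of size first: Route 9 51/13≈3.92, Route 27 57/17≈3.35, Route 19 58/25≈2.32, Route 14 46/22≈2.09, Route 16 53/28≈1.89, Route 21 30/17≈1.76, Route 20 6/29≈0.207.
Route 9: take in full, 13 pallets for value 51 — 35 left.
Route 27: take in full, 17 pallets for value 57 — 18 left.
18 pallets left: a 18/25 share of Route 19 gives 58×18/25 = 41.76.
Total value = 149.76.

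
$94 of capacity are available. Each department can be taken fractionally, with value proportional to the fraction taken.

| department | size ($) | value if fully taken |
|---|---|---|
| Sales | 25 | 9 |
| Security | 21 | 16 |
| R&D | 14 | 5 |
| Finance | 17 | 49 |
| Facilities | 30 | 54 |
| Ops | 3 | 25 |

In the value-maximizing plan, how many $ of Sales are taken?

Best value per unit of size first: Ops 25/3≈8.33, Finance 49/17≈2.88, Facilities 54/30≈1.8, Security 16/21≈0.762, Sales 9/25≈0.36, R&D 5/14≈0.357.
All 3 $ of Ops fit (value 25) → 91 remain.
Finance: take in full, 17 $ for value 49 → 74 left.
Facilities: take in full, 30 $ for value 54 → 44 left.
Security: take in full, 21 $ for value 16 → 23 left.
Fill the last 23 $ with part of Sales: 23/25 of it earns 8.28.

23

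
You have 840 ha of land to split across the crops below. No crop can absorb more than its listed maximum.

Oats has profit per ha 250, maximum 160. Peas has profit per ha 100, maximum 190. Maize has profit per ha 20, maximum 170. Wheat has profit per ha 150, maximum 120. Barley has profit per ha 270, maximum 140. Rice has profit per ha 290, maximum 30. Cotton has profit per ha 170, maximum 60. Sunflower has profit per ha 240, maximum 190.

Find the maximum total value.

Rank by profit per ha: Rice 290 > Barley 270 > Oats 250 > Sunflower 240 > Cotton 170 > Wheat 150 > Peas 100 > Maize 20.
Rice: +30 to 30 (cap) — 810 left.
Barley takes 140 to reach its cap of 140 — 670 left.
Oats: +160 to 160 (cap) — 510 left.
Give Sunflower 190 to hit its cap of 190 — 320 left.
Give Cotton 60 to hit its cap of 60 — 260 left.
Wheat: +120 to 120 (cap) — 140 left.
Peas: +140 (room for 190) → 140. Pool exhausted.
Total = 250×160 + 100×140 + 150×120 + 270×140 + 290×30 + 170×60 + 240×190 = 174300.

174300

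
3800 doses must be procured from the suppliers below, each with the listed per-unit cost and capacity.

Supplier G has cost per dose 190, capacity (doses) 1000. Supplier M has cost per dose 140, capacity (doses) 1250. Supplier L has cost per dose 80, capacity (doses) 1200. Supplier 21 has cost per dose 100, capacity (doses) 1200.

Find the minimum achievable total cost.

Use suppliers in increasing cost order.
Take 1200 from Supplier L at 80 ; need 2600 more.
Take 1200 from Supplier 21 at 100 ; need 1400 more.
Supplier M at 140: take all 1250 doses ; 150 still needed.
Supplier G at 190: take 150 of its 1000 ; requirement met.
Cost = 1200×80 + 1200×100 + 1250×140 + 150×190 = 419500.

419500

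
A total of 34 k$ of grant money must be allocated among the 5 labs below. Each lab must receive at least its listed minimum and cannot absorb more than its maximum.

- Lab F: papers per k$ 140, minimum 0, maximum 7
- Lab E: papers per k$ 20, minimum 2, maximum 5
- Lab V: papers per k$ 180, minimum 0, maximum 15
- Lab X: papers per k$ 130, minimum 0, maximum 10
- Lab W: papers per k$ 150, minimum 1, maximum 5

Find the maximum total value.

5120

Meeting every minimum uses 0+2+0+0+1 = 3 k$, leaving 31.
Order the labs by papers per k$: Lab V 180 > Lab W 150 > Lab F 140 > Lab X 130 > Lab E 20.
Lab V: +15 to 15 (cap) — 16 left.
Lab W: +4 to 5 (cap) — 12 left.
Lab F: +7 to 7 (cap) — 5 left.
Lab X: +5 (room for 10) → 5. Pool exhausted.
Total = 140×7 + 20×2 + 180×15 + 130×5 + 150×5 = 5120.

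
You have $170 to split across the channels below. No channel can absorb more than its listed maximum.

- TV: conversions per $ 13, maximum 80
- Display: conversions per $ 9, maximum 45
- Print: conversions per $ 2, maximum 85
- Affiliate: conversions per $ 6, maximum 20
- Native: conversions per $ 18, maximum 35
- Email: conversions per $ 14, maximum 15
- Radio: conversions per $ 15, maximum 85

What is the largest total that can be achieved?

Highest conversions per $ first: Native 18 > Radio 15 > Email 14 > TV 13 > Display 9 > Affiliate 6 > Print 2.
Native: +35 to 35 (cap) → 135 left.
Radio: +85 to 85 (cap) → 50 left.
Give Email 15 to hit its cap of 15 → 35 left.
TV has room for 80 but only 35 remain, so it gets 35.
Total = 13×35 + 18×35 + 14×15 + 15×85 = 2570.

2570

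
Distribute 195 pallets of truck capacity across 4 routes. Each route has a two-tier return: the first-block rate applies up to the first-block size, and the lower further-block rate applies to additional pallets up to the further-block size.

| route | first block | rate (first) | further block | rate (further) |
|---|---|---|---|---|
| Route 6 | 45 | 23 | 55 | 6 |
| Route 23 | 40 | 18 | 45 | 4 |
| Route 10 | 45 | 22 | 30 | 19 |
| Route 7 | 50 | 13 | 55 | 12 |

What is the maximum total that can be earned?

3770

Rank every tier by rate: Route 6/first 23 > Route 10/first 22 > Route 10/second 19 > Route 23/first 18 > Route 7/first 13 > Route 7/second 12 > Route 6/second 6 > Route 23/second 4.
Route 6/first (23): +45 ; 150 left.
Route 10 first at 22: fill all 45 ; 105 left.
Fill Route 10 second block (30 at 19) ; 75 left.
Route 23 first at 18: fill all 40 ; 35 left.
35 remain; put them into Route 7 first at 13.
Total = 23×45 + 22×45 + 19×30 + 18×40 + 13×35 = 3770.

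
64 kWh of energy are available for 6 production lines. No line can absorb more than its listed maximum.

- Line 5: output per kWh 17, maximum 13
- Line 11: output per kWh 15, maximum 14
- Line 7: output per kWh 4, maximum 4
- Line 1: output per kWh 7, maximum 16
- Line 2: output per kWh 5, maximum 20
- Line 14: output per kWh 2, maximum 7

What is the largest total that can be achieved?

Order the production lines by output per kWh: Line 5 17 > Line 11 15 > Line 1 7 > Line 2 5 > Line 7 4 > Line 14 2.
Give Line 5 13 to hit its cap of 13 → 51 left.
Line 11: +14 to 14 (cap) → 37 left.
Line 1 takes 16 to reach its cap of 16 → 21 left.
Give Line 2 20 to hit its cap of 20 → 1 left.
Line 7: +1 (room for 4) → 1. Pool exhausted.
Total = 17×13 + 15×14 + 4×1 + 7×16 + 5×20 = 647.

647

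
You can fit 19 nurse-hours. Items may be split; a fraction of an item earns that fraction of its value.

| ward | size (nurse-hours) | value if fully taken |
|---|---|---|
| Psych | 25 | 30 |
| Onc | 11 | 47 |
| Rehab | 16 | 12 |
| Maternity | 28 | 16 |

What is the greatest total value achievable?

56.6

Rank by value-to-size ratio: Onc 47/11≈4.27, Psych 30/25≈1.2, Rehab 12/16≈0.75, Maternity 16/28≈0.571.
All 11 nurse-hours of Onc fit (value 47) ; 8 remain.
8 nurse-hours left: a 8/25 share of Psych gives 30×8/25 = 9.6.
Total value = 56.6.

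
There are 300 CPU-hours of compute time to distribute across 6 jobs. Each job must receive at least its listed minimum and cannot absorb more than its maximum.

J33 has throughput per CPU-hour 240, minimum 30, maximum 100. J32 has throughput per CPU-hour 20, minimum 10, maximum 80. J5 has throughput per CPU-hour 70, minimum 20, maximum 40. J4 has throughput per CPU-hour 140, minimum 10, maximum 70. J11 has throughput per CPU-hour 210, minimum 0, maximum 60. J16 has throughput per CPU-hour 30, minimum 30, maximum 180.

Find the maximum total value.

49600

Meeting every minimum uses 30+10+20+10+0+30 = 100 CPU-hours, leaving 200.
Rank by throughput per CPU-hour: J33 240 > J11 210 > J4 140 > J5 70 > J16 30 > J32 20.
Give J33 70 more to hit its cap of 100 — 130 left.
J11: +60 to 60 (cap) — 70 left.
Give J4 60 more to hit its cap of 70 — 10 left.
J5 has room for 20 more but only 10 remain, so it gets 30.
Total = 240×100 + 20×10 + 70×30 + 140×70 + 210×60 + 30×30 = 49600.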